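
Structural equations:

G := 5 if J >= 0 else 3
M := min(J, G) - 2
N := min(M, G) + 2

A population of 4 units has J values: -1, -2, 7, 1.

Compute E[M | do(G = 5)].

-1.25

Under do(G=5), G's equation is replaced by G=5 for every unit. Per-unit M: -3, -4, 3, -1. Mean = -1.25.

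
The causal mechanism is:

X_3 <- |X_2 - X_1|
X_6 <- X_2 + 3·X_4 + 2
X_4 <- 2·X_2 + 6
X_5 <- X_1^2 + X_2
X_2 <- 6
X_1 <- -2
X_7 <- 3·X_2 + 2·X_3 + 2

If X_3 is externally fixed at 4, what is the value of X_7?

28

The intervention breaks the incoming arrows to X_3: X_3 <- |X_2 - X_1| no longer applies, and X_3 = 4.
X_7 = 3·X_2 + 2·X_3 + 2  [with X_2=6, X_3=4]  = 28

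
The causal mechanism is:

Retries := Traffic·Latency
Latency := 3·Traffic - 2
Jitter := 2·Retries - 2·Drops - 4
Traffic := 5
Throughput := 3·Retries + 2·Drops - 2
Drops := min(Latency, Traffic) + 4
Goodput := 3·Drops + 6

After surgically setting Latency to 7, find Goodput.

33

Under do(Latency=7), the mechanism Latency := 3·Traffic - 2 is discarded; Latency is fixed at 7.
Drops = min(Latency, Traffic) + 4  [with Latency=7, Traffic=5]  = 9
Goodput = 3·Drops + 6  [with Drops=9]  = 33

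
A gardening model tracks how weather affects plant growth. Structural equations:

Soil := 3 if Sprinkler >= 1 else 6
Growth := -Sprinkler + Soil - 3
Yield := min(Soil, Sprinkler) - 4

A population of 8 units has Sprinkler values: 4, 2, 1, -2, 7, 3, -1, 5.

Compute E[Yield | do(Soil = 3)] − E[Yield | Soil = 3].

-1

The intervention sets Soil=3 in all 8 units regardless of Sprinkler. Recomputing Yield per unit gives -1, -2, -3, -6, -1, -1, -5, -1; average -2.5.
E[Yield|Soil=3] averages over only the 6 units with Soil=3 (Sprinkler = 4, 2, 1, 7, 3, 5): Yield = -1, -2, -3, -1, -1, -1, mean -1.5.
Difference = -2.5 − (-1.5) = -1.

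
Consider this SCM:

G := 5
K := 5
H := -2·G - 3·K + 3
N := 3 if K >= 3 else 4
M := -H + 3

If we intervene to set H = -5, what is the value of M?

do(H=-5) replaces the equation H := -2·G - 3·K + 3 with the constant H = -5.
M = -H + 3  [with H=-5]  = 8

8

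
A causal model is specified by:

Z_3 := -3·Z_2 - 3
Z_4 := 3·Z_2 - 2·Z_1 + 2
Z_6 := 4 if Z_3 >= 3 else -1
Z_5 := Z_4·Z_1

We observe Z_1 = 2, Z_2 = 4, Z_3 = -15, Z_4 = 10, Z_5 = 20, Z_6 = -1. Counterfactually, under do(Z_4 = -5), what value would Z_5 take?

-10

Intervening sets Z_4 = -5 and removes its equation (Z_4 := 3·Z_2 - 2·Z_1 + 2).
Z_5 = Z_4·Z_1  [with Z_4=-5, Z_1=2]  = -10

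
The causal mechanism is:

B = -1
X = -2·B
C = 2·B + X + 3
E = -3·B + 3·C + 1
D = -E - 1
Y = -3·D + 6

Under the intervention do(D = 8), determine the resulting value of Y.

-18

The intervention breaks the incoming arrows to D: D = -E - 1 no longer applies, and D = 8.
Y = -3·D + 6  [with D=8]  = -18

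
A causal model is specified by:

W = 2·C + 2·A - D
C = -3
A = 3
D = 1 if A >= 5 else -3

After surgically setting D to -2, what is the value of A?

3

Under do(D=-2), the mechanism D = 1 if A >= 5 else -3 is discarded; D is fixed at -2.
Since A is not a descendant of the intervened variable, it is unaffected.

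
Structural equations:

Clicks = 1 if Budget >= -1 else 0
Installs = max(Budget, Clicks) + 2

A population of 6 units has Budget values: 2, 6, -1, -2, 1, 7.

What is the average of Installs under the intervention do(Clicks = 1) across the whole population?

Every unit gets Clicks=1 under the intervention. Installs values become 4, 8, 3, 3, 3, 9; E[Installs|do(Clicks=1)] = 5.

5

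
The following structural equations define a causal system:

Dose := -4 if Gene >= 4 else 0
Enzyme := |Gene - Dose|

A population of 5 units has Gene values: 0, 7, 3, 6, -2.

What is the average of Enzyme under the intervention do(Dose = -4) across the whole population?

do(Dose=-4) breaks Dose's dependence on Gene. With Dose=-4 fixed, Enzyme across the units is 4, 11, 7, 10, 2, mean 6.8.

6.8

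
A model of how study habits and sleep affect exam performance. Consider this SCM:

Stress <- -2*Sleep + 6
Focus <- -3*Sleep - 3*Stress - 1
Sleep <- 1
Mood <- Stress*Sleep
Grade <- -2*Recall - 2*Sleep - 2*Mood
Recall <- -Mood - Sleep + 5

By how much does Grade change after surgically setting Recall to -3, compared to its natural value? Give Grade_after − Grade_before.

6

The intervention breaks the incoming arrows to Recall: Recall <- -Mood - Sleep + 5 no longer applies, and Recall = -3.
Stress = -2*Sleep + 6  [with Sleep=1]  = 4
Mood = Stress*Sleep  [with Stress=4, Sleep=1]  = 4
Grade = -2*Recall - 2*Sleep - 2*Mood  [with Recall=-3, Sleep=1, Mood=4]  = -4
Without intervention: Stress = -2*Sleep + 6  [with Sleep=1]  = 4; Mood = Stress*Sleep  [with Stress=4, Sleep=1]  = 4; Recall = -Mood - Sleep + 5  [with Mood=4, Sleep=1]  = 0; Grade = -2*Recall - 2*Sleep - 2*Mood  [with Recall=0, Sleep=1, Mood=4]  = -10.
Change = -4 − (-10) = 6.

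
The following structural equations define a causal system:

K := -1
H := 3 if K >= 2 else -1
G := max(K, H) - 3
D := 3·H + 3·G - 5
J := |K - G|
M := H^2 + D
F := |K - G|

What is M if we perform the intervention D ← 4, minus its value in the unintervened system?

Under do(D=4), the mechanism D := 3·H + 3·G - 5 is discarded; D is fixed at 4.
H = 3 if K >= 2 else -1  [with K=-1]  = -1
M = H^2 + D  [with H=-1, D=4]  = 5
Without intervention: H = 3 if K >= 2 else -1  [with K=-1]  = -1; G = max(K, H) - 3  [with K=-1, H=-1]  = -4; D = 3·H + 3·G - 5  [with H=-1, G=-4]  = -20; M = H^2 + D  [with H=-1, D=-20]  = -19.
Change = 5 − (-19) = 24.

24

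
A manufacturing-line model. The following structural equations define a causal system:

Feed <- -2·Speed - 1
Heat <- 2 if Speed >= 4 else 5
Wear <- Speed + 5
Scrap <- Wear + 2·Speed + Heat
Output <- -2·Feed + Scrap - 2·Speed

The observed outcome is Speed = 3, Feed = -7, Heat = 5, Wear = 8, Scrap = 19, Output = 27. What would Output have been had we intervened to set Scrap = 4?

The intervention breaks the incoming arrows to Scrap: Scrap <- Wear + 2·Speed + Heat no longer applies, and Scrap = 4.
Feed = -2·Speed - 1  [with Speed=3]  = -7
Output = -2·Feed + Scrap - 2·Speed  [with Feed=-7, Scrap=4, Speed=3]  = 12

12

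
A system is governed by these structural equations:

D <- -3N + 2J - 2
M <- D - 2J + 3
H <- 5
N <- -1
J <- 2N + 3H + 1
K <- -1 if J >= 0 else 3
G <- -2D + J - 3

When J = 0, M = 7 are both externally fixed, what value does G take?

Under do(J = 0, M = 7), each intervened variable's structural equation is replaced by its fixed value.
D = -3N + 2J - 2  [with N=-1, J=0]  = 1
G = -2D + J - 3  [with D=1, J=0]  = -5

-5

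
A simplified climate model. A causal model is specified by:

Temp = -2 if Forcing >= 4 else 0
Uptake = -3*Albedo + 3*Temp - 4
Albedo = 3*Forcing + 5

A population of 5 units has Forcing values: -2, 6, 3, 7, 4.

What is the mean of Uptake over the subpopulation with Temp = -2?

-76

Conditioning on Temp=-2 selects the 3 unit(s) with Forcing ∈ {6, 7, 4}. Their Uptake values: -79, -88, -61. Mean = -76.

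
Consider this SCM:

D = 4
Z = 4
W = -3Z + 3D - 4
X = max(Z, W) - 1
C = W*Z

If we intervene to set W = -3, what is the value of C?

-12

do(W=-3) replaces the equation W = -3Z + 3D - 4 with the constant W = -3.
C = W*Z  [with W=-3, Z=4]  = -12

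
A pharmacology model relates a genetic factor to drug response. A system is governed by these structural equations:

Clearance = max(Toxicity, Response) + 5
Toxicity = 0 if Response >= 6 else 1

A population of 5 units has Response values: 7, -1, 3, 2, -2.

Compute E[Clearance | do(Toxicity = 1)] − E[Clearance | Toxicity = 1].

The intervention sets Toxicity=1 in all 5 units regardless of Response. Recomputing Clearance per unit gives 12, 6, 8, 7, 6; average 7.8.
E[Clearance|Toxicity=1] averages over only the 4 units with Toxicity=1 (Response = -1, 3, 2, -2): Clearance = 6, 8, 7, 6, mean 6.75.
Difference = 7.8 − 6.75 = 1.05.

1.05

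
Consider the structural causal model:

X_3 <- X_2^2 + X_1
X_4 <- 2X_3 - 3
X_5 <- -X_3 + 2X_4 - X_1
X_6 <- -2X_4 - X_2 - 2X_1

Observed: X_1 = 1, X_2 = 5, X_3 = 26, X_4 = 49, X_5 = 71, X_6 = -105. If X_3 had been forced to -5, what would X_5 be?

do(X_3=-5) replaces the equation X_3 <- X_2^2 + X_1 with the constant X_3 = -5.
X_4 = 2X_3 - 3  [with X_3=-5]  = -13
X_5 = -X_3 + 2X_4 - X_1  [with X_3=-5, X_4=-13, X_1=1]  = -22

-22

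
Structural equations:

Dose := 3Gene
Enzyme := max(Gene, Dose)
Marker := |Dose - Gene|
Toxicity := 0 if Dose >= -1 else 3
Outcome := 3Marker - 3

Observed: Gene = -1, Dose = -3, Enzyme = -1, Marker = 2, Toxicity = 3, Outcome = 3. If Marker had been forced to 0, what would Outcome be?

Under do(Marker=0), the mechanism Marker := |Dose - Gene| is discarded; Marker is fixed at 0.
Outcome = 3Marker - 3  [with Marker=0]  = -3

-3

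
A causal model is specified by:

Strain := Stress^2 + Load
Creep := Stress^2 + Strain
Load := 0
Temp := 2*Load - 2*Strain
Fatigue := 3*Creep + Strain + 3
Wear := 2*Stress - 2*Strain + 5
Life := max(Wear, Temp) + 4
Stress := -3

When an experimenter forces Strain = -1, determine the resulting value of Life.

6

The intervention breaks the incoming arrows to Strain: Strain := Stress^2 + Load no longer applies, and Strain = -1.
Temp = 2*Load - 2*Strain  [with Load=0, Strain=-1]  = 2
Wear = 2*Stress - 2*Strain + 5  [with Stress=-3, Strain=-1]  = 1
Life = max(Wear, Temp) + 4  [with Wear=1, Temp=2]  = 6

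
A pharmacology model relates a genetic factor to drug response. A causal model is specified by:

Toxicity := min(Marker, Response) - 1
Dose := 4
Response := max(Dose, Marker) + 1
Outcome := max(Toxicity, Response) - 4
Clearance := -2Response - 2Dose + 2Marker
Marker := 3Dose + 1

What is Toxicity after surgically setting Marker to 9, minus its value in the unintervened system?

-4

Under do(Marker=9), the mechanism Marker := 3Dose + 1 is discarded; Marker is fixed at 9.
Response = max(Dose, Marker) + 1  [with Dose=4, Marker=9]  = 10
Toxicity = min(Marker, Response) - 1  [with Marker=9, Response=10]  = 8
Without intervention: Marker = 3Dose + 1  [with Dose=4]  = 13; Response = max(Dose, Marker) + 1  [with Dose=4, Marker=13]  = 14; Toxicity = min(Marker, Response) - 1  [with Marker=13, Response=14]  = 12.
Change = 8 − 12 = -4.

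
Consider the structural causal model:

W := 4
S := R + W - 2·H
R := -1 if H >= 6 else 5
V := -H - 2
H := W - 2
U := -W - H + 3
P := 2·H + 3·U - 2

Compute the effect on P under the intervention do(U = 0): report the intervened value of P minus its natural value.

Intervening sets U = 0 and removes its equation (U := -W - H + 3).
H = W - 2  [with W=4]  = 2
P = 2·H + 3·U - 2  [with H=2, U=0]  = 2
Without intervention: H = W - 2  [with W=4]  = 2; U = -W - H + 3  [with W=4, H=2]  = -3; P = 2·H + 3·U - 2  [with H=2, U=-3]  = -7.
Change = 2 − (-7) = 9.

9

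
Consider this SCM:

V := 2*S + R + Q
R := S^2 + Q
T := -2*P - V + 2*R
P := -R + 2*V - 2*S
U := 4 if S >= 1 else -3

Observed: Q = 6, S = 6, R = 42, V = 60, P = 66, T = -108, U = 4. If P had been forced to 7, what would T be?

10

The intervention breaks the incoming arrows to P: P := -R + 2*V - 2*S no longer applies, and P = 7.
R = S^2 + Q  [with S=6, Q=6]  = 42
V = 2*S + R + Q  [with S=6, R=42, Q=6]  = 60
T = -2*P - V + 2*R  [with P=7, V=60, R=42]  = 10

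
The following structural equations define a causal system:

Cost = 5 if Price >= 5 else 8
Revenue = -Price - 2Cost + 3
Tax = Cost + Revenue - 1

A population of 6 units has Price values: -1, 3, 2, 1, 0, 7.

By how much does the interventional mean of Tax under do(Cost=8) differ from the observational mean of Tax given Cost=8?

Every unit gets Cost=8 under the intervention. Tax values become -5, -9, -8, -7, -6, -13; E[Tax|do(Cost=8)] = -8.
Observing Cost=8 restricts to units where Cost's equation naturally yields 8: Price ∈ {-1, 3, 2, 1, 0}. In that subpopulation Tax = -5, -9, -8, -7, -6, mean -7.
Difference = -8 − (-7) = -1.

-1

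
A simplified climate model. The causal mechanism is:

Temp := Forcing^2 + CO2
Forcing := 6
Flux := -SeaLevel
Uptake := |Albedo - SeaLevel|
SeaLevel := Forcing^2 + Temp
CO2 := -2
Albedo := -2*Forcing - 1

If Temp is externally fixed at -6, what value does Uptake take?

The intervention breaks the incoming arrows to Temp: Temp := Forcing^2 + CO2 no longer applies, and Temp = -6.
Albedo = -2*Forcing - 1  [with Forcing=6]  = -13
SeaLevel = Forcing^2 + Temp  [with Forcing=6, Temp=-6]  = 30
Uptake = |Albedo - SeaLevel|  [with Albedo=-13, SeaLevel=30]  = 43

43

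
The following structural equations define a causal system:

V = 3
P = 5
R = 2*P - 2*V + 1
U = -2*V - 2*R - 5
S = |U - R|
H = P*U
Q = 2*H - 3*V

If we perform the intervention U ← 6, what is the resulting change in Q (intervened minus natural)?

The intervention breaks the incoming arrows to U: U = -2*V - 2*R - 5 no longer applies, and U = 6.
H = P*U  [with P=5, U=6]  = 30
Q = 2*H - 3*V  [with H=30, V=3]  = 51
Without intervention: R = 2*P - 2*V + 1  [with P=5, V=3]  = 5; U = -2*V - 2*R - 5  [with V=3, R=5]  = -21; H = P*U  [with P=5, U=-21]  = -105; Q = 2*H - 3*V  [with H=-105, V=3]  = -219.
Change = 51 − (-219) = 270.

270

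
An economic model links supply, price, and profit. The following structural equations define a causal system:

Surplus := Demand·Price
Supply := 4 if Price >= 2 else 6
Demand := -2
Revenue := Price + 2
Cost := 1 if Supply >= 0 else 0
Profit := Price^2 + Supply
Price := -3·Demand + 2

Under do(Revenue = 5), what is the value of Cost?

1

The intervention breaks the incoming arrows to Revenue: Revenue := Price + 2 no longer applies, and Revenue = 5.
Since Cost is not a descendant of the intervened variable, it is unaffected.
Price = -3·Demand + 2  [with Demand=-2]  = 8
Supply = 4 if Price >= 2 else 6  [with Price=8]  = 4
Cost = 1 if Supply >= 0 else 0  [with Supply=4]  = 1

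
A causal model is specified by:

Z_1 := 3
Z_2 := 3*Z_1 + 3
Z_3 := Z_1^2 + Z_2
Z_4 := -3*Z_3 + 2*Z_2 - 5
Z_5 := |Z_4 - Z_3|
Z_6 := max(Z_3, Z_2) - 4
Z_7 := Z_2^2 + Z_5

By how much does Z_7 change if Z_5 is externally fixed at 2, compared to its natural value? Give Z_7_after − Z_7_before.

Under do(Z_5=2), the mechanism Z_5 := |Z_4 - Z_3| is discarded; Z_5 is fixed at 2.
Z_2 = 3*Z_1 + 3  [with Z_1=3]  = 12
Z_7 = Z_2^2 + Z_5  [with Z_2=12, Z_5=2]  = 146
Without intervention: Z_2 = 3*Z_1 + 3  [with Z_1=3]  = 12; Z_3 = Z_1^2 + Z_2  [with Z_1=3, Z_2=12]  = 21; Z_4 = -3*Z_3 + 2*Z_2 - 5  [with Z_3=21, Z_2=12]  = -44; Z_5 = |Z_4 - Z_3|  [with Z_4=-44, Z_3=21]  = 65; Z_7 = Z_2^2 + Z_5  [with Z_2=12, Z_5=65]  = 209.
Change = 146 − 209 = -63.

-63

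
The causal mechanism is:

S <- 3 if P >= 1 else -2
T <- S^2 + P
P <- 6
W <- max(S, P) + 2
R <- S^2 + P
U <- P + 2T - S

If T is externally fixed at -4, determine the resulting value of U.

The intervention breaks the incoming arrows to T: T <- S^2 + P no longer applies, and T = -4.
S = 3 if P >= 1 else -2  [with P=6]  = 3
U = P + 2T - S  [with P=6, T=-4, S=3]  = -5

-5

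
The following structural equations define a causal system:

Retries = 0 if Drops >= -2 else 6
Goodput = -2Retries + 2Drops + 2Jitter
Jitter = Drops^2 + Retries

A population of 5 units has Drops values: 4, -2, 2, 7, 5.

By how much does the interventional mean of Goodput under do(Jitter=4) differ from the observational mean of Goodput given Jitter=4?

6.4

Every unit gets Jitter=4 under the intervention. Goodput values become 16, 4, 12, 22, 18; E[Goodput|do(Jitter=4)] = 14.4.
Conditioning on Jitter=4 selects the 2 unit(s) with Drops ∈ {-2, 2}. Their Goodput values: 4, 12. Mean = 8.
Difference = 14.4 − 8 = 6.4.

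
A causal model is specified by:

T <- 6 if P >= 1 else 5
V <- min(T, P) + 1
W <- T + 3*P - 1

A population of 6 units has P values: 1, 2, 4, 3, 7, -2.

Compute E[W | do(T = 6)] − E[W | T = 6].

-2.7

The intervention sets T=6 in all 6 units regardless of P. Recomputing W per unit gives 8, 11, 17, 14, 26, -1; average 12.5.
Observing T=6 restricts to units where T's equation naturally yields 6: P ∈ {1, 2, 4, 3, 7}. In that subpopulation W = 8, 11, 17, 14, 26, mean 15.2.
Difference = 12.5 − 15.2 = -2.7.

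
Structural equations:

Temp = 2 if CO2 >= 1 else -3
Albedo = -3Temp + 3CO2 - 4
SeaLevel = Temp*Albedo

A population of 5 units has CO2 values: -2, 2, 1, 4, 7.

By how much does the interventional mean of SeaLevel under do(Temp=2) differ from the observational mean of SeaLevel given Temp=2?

Under do(Temp=2), Temp's equation is replaced by Temp=2 for every unit. Per-unit SeaLevel: -32, -8, -14, 4, 22. Mean = -5.6.
E[SeaLevel|Temp=2] averages over only the 4 units with Temp=2 (CO2 = 2, 1, 4, 7): SeaLevel = -8, -14, 4, 22, mean 1.
Difference = -5.6 − 1 = -6.6.

-6.6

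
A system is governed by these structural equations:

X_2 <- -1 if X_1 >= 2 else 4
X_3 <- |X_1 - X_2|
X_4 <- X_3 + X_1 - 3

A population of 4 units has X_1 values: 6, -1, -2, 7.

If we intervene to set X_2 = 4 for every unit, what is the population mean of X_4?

3.5

do(X_2=4) breaks X_2's dependence on X_1. With X_2=4 fixed, X_4 across the units is 5, 1, 1, 7, mean 3.5.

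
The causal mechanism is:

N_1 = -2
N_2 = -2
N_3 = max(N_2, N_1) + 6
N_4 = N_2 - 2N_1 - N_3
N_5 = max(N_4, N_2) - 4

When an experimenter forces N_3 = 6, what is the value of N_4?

-4

The intervention breaks the incoming arrows to N_3: N_3 = max(N_2, N_1) + 6 no longer applies, and N_3 = 6.
N_4 = N_2 - 2N_1 - N_3  [with N_2=-2, N_1=-2, N_3=6]  = -4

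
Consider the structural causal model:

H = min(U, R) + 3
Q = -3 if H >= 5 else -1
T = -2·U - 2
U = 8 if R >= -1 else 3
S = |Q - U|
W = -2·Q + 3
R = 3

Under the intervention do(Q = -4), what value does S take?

The intervention breaks the incoming arrows to Q: Q = -3 if H >= 5 else -1 no longer applies, and Q = -4.
U = 8 if R >= -1 else 3  [with R=3]  = 8
S = |Q - U|  [with Q=-4, U=8]  = 12

12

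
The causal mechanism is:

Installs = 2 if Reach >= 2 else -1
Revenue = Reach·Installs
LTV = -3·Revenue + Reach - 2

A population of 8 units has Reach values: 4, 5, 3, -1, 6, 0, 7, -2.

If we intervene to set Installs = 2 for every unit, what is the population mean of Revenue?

Every unit gets Installs=2 under the intervention. Revenue values become 8, 10, 6, -2, 12, 0, 14, -4; E[Revenue|do(Installs=2)] = 5.5.

5.5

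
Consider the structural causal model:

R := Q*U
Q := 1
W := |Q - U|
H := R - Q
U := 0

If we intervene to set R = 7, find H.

6

Intervening sets R = 7 and removes its equation (R := Q*U).
H = R - Q  [with R=7, Q=1]  = 6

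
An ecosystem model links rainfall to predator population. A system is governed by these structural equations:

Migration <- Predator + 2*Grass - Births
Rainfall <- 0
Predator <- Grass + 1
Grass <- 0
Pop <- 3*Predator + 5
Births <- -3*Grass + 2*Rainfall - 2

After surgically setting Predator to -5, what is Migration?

do(Predator=-5) replaces the equation Predator <- Grass + 1 with the constant Predator = -5.
Births = -3*Grass + 2*Rainfall - 2  [with Grass=0, Rainfall=0]  = -2
Migration = Predator + 2*Grass - Births  [with Predator=-5, Grass=0, Births=-2]  = -3

-3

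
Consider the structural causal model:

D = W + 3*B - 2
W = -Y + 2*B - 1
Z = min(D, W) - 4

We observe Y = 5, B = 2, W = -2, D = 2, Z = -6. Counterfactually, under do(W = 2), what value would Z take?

-2

do(W=2) replaces the equation W = -Y + 2*B - 1 with the constant W = 2.
D = W + 3*B - 2  [with W=2, B=2]  = 6
Z = min(D, W) - 4  [with D=6, W=2]  = -2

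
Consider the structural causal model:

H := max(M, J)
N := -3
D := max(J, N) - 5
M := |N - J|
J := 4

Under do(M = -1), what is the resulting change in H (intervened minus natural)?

-3

Intervening sets M = -1 and removes its equation (M := |N - J|).
H = max(M, J)  [with M=-1, J=4]  = 4
Without intervention: M = |N - J|  [with N=-3, J=4]  = 7; H = max(M, J)  [with M=7, J=4]  = 7.
Change = 4 − 7 = -3.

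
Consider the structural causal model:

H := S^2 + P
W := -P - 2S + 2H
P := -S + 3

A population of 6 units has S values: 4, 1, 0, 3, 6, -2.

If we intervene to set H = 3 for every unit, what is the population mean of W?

do(H=3) breaks H's dependence on S. With H=3 fixed, W across the units is -1, 2, 3, 0, -3, 5, mean 1.

1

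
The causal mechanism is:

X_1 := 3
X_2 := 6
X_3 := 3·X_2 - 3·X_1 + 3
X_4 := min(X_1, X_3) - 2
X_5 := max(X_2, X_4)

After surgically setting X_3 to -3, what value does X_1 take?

3

Under do(X_3=-3), the mechanism X_3 := 3·X_2 - 3·X_1 + 3 is discarded; X_3 is fixed at -3.
X_1 is not downstream of the intervention, so its value is determined by the original equations.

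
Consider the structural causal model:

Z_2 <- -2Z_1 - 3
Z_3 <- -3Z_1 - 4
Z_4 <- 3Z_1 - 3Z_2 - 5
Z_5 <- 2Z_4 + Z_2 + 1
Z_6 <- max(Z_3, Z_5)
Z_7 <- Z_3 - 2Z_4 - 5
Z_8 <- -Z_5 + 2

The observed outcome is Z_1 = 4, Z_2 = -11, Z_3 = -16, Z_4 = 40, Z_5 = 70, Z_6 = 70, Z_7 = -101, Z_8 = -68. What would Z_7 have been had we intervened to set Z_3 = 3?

-82

The intervention breaks the incoming arrows to Z_3: Z_3 <- -3Z_1 - 4 no longer applies, and Z_3 = 3.
Z_2 = -2Z_1 - 3  [with Z_1=4]  = -11
Z_4 = 3Z_1 - 3Z_2 - 5  [with Z_1=4, Z_2=-11]  = 40
Z_7 = Z_3 - 2Z_4 - 5  [with Z_3=3, Z_4=40]  = -82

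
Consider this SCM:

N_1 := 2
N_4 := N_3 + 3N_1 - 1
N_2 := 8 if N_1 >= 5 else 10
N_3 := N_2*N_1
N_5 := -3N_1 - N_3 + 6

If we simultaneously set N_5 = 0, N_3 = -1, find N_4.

Under do(N_5 = 0, N_3 = -1), each intervened variable's structural equation is replaced by its fixed value.
N_4 = N_3 + 3N_1 - 1  [with N_3=-1, N_1=2]  = 4

4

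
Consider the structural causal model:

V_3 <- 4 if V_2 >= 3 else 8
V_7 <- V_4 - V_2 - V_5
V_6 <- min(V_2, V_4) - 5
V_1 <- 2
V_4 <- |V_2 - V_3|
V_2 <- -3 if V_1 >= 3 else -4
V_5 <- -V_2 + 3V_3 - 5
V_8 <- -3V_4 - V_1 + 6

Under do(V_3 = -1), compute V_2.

-4

Under do(V_3=-1), the mechanism V_3 <- 4 if V_2 >= 3 else 8 is discarded; V_3 is fixed at -1.
Since V_2 is not a descendant of the intervened variable, it is unaffected.
V_2 = -3 if V_1 >= 3 else -4  [with V_1=2]  = -4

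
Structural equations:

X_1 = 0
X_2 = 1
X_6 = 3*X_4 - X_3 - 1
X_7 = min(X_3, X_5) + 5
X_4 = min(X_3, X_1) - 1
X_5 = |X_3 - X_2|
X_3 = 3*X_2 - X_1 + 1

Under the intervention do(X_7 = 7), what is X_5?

The intervention breaks the incoming arrows to X_7: X_7 = min(X_3, X_5) + 5 no longer applies, and X_7 = 7.
X_5 is not downstream of the intervention, so its value is determined by the original equations.
X_3 = 3*X_2 - X_1 + 1  [with X_2=1, X_1=0]  = 4
X_5 = |X_3 - X_2|  [with X_3=4, X_2=1]  = 3

3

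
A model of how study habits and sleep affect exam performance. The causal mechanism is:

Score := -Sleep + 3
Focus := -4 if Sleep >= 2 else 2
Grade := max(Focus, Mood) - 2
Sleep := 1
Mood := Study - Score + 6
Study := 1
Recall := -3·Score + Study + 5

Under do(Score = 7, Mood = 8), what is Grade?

Under do(Score = 7, Mood = 8), each intervened variable's structural equation is replaced by its fixed value.
Focus = -4 if Sleep >= 2 else 2  [with Sleep=1]  = 2
Grade = max(Focus, Mood) - 2  [with Focus=2, Mood=8]  = 6

6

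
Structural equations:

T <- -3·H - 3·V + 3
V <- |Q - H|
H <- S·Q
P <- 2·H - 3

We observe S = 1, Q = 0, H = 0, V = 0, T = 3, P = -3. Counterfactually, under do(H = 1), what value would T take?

-3

do(H=1) replaces the equation H <- S·Q with the constant H = 1.
V = |Q - H|  [with Q=0, H=1]  = 1
T = -3·H - 3·V + 3  [with H=1, V=1]  = -3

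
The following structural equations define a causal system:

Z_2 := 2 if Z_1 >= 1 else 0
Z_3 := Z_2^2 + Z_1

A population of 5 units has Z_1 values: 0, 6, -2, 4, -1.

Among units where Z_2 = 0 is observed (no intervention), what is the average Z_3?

Observing Z_2=0 restricts to units where Z_2's equation naturally yields 0: Z_1 ∈ {0, -2, -1}. In that subpopulation Z_3 = 0, -2, -1, mean -1.

-1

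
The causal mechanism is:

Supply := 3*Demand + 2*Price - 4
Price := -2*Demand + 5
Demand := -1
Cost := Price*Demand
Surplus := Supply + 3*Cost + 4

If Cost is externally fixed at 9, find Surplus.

Intervening sets Cost = 9 and removes its equation (Cost := Price*Demand).
Price = -2*Demand + 5  [with Demand=-1]  = 7
Supply = 3*Demand + 2*Price - 4  [with Demand=-1, Price=7]  = 7
Surplus = Supply + 3*Cost + 4  [with Supply=7, Cost=9]  = 38

38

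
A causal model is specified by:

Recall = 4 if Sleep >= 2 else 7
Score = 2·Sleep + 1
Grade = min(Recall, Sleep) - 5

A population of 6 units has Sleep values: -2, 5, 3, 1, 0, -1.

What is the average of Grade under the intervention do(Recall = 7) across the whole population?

-4

do(Recall=7) breaks Recall's dependence on Sleep. With Recall=7 fixed, Grade across the units is -7, 0, -2, -4, -5, -6, mean -4.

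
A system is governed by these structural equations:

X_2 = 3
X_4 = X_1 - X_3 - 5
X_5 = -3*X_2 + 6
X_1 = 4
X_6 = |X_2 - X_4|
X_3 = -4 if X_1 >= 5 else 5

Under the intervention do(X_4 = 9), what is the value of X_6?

6

Under do(X_4=9), the mechanism X_4 = X_1 - X_3 - 5 is discarded; X_4 is fixed at 9.
X_6 = |X_2 - X_4|  [with X_2=3, X_4=9]  = 6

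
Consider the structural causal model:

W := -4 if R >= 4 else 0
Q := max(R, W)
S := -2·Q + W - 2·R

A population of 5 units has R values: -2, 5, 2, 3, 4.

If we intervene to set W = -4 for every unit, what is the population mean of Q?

Under do(W=-4), W's equation is replaced by W=-4 for every unit. Per-unit Q: -2, 5, 2, 3, 4. Mean = 2.4.

2.4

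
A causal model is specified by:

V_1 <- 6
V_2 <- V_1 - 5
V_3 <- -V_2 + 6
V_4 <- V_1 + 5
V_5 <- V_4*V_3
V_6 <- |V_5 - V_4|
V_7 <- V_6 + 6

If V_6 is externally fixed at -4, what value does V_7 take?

Intervening sets V_6 = -4 and removes its equation (V_6 <- |V_5 - V_4|).
V_7 = V_6 + 6  [with V_6=-4]  = 2

2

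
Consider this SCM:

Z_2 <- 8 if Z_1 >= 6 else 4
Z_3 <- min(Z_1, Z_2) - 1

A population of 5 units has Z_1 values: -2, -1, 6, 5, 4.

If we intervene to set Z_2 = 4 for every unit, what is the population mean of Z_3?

0.8

Under do(Z_2=4), Z_2's equation is replaced by Z_2=4 for every unit. Per-unit Z_3: -3, -2, 3, 3, 3. Mean = 0.8.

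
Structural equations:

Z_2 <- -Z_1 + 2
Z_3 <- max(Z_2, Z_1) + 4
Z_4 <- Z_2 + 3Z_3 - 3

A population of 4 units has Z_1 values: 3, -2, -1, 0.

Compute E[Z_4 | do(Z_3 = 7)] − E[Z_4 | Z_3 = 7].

1

The intervention sets Z_3=7 in all 4 units regardless of Z_1. Recomputing Z_4 per unit gives 17, 22, 21, 20; average 20.
Observing Z_3=7 restricts to units where Z_3's equation naturally yields 7: Z_1 ∈ {3, -1}. In that subpopulation Z_4 = 17, 21, mean 19.
Difference = 20 − 19 = 1.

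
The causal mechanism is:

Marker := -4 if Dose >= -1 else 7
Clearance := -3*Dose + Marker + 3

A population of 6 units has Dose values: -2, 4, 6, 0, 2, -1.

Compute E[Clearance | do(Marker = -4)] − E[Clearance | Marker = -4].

2.1

Every unit gets Marker=-4 under the intervention. Clearance values become 5, -13, -19, -1, -7, 2; E[Clearance|do(Marker=-4)] = -5.5.
Observing Marker=-4 restricts to units where Marker's equation naturally yields -4: Dose ∈ {4, 6, 0, 2, -1}. In that subpopulation Clearance = -13, -19, -1, -7, 2, mean -7.6.
Difference = -5.5 − (-7.6) = 2.1.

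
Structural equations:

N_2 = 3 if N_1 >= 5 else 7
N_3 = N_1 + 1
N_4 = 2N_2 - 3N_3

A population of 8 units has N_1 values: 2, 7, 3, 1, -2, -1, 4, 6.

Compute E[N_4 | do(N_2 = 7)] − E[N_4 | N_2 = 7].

The intervention sets N_2=7 in all 8 units regardless of N_1. Recomputing N_4 per unit gives 5, -10, 2, 8, 17, 14, -1, -7; average 3.5.
Observing N_2=7 restricts to units where N_2's equation naturally yields 7: N_1 ∈ {2, 3, 1, -2, -1, 4}. In that subpopulation N_4 = 5, 2, 8, 17, 14, -1, mean 7.5.
Difference = 3.5 − 7.5 = -4.

-4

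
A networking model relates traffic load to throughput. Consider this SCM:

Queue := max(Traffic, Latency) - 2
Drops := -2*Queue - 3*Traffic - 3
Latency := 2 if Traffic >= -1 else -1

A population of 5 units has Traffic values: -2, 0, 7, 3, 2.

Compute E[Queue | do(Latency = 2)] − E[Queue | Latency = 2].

Under do(Latency=2), Latency's equation is replaced by Latency=2 for every unit. Per-unit Queue: 0, 0, 5, 1, 0. Mean = 1.2.
E[Queue|Latency=2] averages over only the 4 units with Latency=2 (Traffic = 0, 7, 3, 2): Queue = 0, 5, 1, 0, mean 1.5.
Difference = 1.2 − 1.5 = -0.3.

-0.3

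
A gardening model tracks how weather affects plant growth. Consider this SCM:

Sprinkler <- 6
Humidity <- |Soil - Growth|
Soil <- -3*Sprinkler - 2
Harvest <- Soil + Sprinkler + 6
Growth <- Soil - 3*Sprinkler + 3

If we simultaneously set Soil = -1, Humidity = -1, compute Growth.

-16

The joint intervention fixes Soil = -1, Humidity = -1, removing each variable's own equation.
Growth = Soil - 3*Sprinkler + 3  [with Soil=-1, Sprinkler=6]  = -16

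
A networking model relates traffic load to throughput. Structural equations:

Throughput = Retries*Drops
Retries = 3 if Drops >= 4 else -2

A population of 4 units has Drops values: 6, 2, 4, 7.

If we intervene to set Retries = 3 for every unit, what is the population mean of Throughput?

Under do(Retries=3), Retries's equation is replaced by Retries=3 for every unit. Per-unit Throughput: 18, 6, 12, 21. Mean = 14.25.

14.25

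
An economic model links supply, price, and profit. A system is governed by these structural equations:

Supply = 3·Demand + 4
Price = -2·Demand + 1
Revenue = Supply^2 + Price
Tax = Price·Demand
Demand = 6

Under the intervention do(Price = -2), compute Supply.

The intervention breaks the incoming arrows to Price: Price = -2·Demand + 1 no longer applies, and Price = -2.
Since Supply is not a descendant of the intervened variable, it is unaffected.
Supply = 3·Demand + 4  [with Demand=6]  = 22

22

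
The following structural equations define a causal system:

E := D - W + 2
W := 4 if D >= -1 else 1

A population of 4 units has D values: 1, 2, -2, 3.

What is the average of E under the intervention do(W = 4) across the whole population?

-1

do(W=4) breaks W's dependence on D. With W=4 fixed, E across the units is -1, 0, -4, 1, mean -1.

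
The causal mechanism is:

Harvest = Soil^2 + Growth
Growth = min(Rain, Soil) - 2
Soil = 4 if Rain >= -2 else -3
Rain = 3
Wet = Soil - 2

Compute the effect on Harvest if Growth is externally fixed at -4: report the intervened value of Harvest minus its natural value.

-5

Intervening sets Growth = -4 and removes its equation (Growth = min(Rain, Soil) - 2).
Soil = 4 if Rain >= -2 else -3  [with Rain=3]  = 4
Harvest = Soil^2 + Growth  [with Soil=4, Growth=-4]  = 12
Without intervention: Soil = 4 if Rain >= -2 else -3  [with Rain=3]  = 4; Growth = min(Rain, Soil) - 2  [with Rain=3, Soil=4]  = 1; Harvest = Soil^2 + Growth  [with Soil=4, Growth=1]  = 17.
Change = 12 − 17 = -5.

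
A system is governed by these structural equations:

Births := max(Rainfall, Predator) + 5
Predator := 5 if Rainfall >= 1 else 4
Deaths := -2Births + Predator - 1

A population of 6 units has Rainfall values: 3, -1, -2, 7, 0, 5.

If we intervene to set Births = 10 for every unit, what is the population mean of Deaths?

-16.5

Every unit gets Births=10 under the intervention. Deaths values become -16, -17, -17, -16, -17, -16; E[Deaths|do(Births=10)] = -16.5.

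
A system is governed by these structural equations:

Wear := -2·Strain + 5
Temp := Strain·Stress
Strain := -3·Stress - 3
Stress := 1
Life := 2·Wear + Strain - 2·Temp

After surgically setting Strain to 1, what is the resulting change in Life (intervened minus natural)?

do(Strain=1) replaces the equation Strain := -3·Stress - 3 with the constant Strain = 1.
Temp = Strain·Stress  [with Strain=1, Stress=1]  = 1
Wear = -2·Strain + 5  [with Strain=1]  = 3
Life = 2·Wear + Strain - 2·Temp  [with Wear=3, Strain=1, Temp=1]  = 5
Without intervention: Strain = -3·Stress - 3  [with Stress=1]  = -6; Temp = Strain·Stress  [with Strain=-6, Stress=1]  = -6; Wear = -2·Strain + 5  [with Strain=-6]  = 17; Life = 2·Wear + Strain - 2·Temp  [with Wear=17, Strain=-6, Temp=-6]  = 40.
Change = 5 − 40 = -35.

-35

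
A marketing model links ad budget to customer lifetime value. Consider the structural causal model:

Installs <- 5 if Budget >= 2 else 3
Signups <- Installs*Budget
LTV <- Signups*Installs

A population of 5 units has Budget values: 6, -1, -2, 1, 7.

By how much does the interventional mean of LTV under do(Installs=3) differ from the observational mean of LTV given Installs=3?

25.8

The intervention sets Installs=3 in all 5 units regardless of Budget. Recomputing LTV per unit gives 54, -9, -18, 9, 63; average 19.8.
Conditioning on Installs=3 selects the 3 unit(s) with Budget ∈ {-1, -2, 1}. Their LTV values: -9, -18, 9. Mean = -6.
Difference = 19.8 − (-6) = 25.8.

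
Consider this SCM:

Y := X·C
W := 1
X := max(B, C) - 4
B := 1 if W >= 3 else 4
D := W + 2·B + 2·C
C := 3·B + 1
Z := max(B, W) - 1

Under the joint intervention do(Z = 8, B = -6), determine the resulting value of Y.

170

Setting Z = 8, B = -6 by intervention discards those variables' equations.
C = 3·B + 1  [with B=-6]  = -17
X = max(B, C) - 4  [with B=-6, C=-17]  = -10
Y = X·C  [with X=-10, C=-17]  = 170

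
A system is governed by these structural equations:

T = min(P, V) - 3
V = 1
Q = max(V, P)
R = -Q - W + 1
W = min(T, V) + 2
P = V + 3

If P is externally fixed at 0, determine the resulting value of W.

-1

do(P=0) replaces the equation P = V + 3 with the constant P = 0.
T = min(P, V) - 3  [with P=0, V=1]  = -3
W = min(T, V) + 2  [with T=-3, V=1]  = -1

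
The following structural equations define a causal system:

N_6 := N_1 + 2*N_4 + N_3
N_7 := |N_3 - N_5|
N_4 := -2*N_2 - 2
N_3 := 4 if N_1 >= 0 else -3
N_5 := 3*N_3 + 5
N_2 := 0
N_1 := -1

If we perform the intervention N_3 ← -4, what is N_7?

3

The intervention breaks the incoming arrows to N_3: N_3 := 4 if N_1 >= 0 else -3 no longer applies, and N_3 = -4.
N_5 = 3*N_3 + 5  [with N_3=-4]  = -7
N_7 = |N_3 - N_5|  [with N_3=-4, N_5=-7]  = 3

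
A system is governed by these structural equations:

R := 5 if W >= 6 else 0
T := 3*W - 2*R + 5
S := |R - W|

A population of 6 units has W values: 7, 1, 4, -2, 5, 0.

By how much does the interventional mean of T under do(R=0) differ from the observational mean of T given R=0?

2.7

The intervention sets R=0 in all 6 units regardless of W. Recomputing T per unit gives 26, 8, 17, -1, 20, 5; average 12.5.
E[T|R=0] averages over only the 5 units with R=0 (W = 1, 4, -2, 5, 0): T = 8, 17, -1, 20, 5, mean 9.8.
Difference = 12.5 − 9.8 = 2.7.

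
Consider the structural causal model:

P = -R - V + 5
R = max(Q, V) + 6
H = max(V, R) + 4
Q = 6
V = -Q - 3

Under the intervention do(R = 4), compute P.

10

do(R=4) replaces the equation R = max(Q, V) + 6 with the constant R = 4.
V = -Q - 3  [with Q=6]  = -9
P = -R - V + 5  [with R=4, V=-9]  = 10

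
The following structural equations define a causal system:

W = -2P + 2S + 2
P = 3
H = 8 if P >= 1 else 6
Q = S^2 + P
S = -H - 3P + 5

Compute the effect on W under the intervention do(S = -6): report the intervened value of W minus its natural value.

12

The intervention breaks the incoming arrows to S: S = -H - 3P + 5 no longer applies, and S = -6.
W = -2P + 2S + 2  [with P=3, S=-6]  = -16
Without intervention: H = 8 if P >= 1 else 6  [with P=3]  = 8; S = -H - 3P + 5  [with H=8, P=3]  = -12; W = -2P + 2S + 2  [with P=3, S=-12]  = -28.
Change = -16 − (-28) = 12.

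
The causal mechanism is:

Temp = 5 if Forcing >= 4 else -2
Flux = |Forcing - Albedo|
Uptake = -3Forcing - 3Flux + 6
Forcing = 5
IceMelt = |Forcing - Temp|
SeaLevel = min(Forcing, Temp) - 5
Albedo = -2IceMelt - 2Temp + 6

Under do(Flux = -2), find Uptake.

Intervening sets Flux = -2 and removes its equation (Flux = |Forcing - Albedo|).
Uptake = -3Forcing - 3Flux + 6  [with Forcing=5, Flux=-2]  = -3

-3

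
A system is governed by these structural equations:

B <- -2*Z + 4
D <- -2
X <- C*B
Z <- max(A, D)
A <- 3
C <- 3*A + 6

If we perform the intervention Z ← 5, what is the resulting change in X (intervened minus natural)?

-60

The intervention breaks the incoming arrows to Z: Z <- max(A, D) no longer applies, and Z = 5.
C = 3*A + 6  [with A=3]  = 15
B = -2*Z + 4  [with Z=5]  = -6
X = C*B  [with C=15, B=-6]  = -90
Without intervention: Z = max(A, D)  [with A=3, D=-2]  = 3; C = 3*A + 6  [with A=3]  = 15; B = -2*Z + 4  [with Z=3]  = -2; X = C*B  [with C=15, B=-2]  = -30.
Change = -90 − (-30) = -60.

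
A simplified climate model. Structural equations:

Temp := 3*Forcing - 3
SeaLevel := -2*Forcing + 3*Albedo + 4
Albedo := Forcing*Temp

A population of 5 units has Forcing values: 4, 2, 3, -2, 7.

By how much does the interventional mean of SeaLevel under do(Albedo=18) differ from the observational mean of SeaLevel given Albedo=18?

-4.6

The intervention sets Albedo=18 in all 5 units regardless of Forcing. Recomputing SeaLevel per unit gives 50, 54, 52, 62, 44; average 52.4.
E[SeaLevel|Albedo=18] averages over only the 2 units with Albedo=18 (Forcing = 3, -2): SeaLevel = 52, 62, mean 57.
Difference = 52.4 − 57 = -4.6.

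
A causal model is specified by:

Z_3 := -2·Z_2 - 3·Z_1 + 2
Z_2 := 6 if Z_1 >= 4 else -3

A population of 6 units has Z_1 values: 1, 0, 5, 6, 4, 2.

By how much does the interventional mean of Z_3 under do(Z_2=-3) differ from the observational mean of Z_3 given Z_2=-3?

-6

do(Z_2=-3) breaks Z_2's dependence on Z_1. With Z_2=-3 fixed, Z_3 across the units is 5, 8, -7, -10, -4, 2, mean -1.
E[Z_3|Z_2=-3] averages over only the 3 units with Z_2=-3 (Z_1 = 1, 0, 2): Z_3 = 5, 8, 2, mean 5.
Difference = -1 − 5 = -6.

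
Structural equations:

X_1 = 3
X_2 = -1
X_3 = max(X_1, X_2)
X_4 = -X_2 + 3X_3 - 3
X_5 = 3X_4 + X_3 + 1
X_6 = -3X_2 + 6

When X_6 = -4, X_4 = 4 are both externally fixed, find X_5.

Setting X_6 = -4, X_4 = 4 by intervention discards those variables' equations.
X_3 = max(X_1, X_2)  [with X_1=3, X_2=-1]  = 3
X_5 = 3X_4 + X_3 + 1  [with X_4=4, X_3=3]  = 16

16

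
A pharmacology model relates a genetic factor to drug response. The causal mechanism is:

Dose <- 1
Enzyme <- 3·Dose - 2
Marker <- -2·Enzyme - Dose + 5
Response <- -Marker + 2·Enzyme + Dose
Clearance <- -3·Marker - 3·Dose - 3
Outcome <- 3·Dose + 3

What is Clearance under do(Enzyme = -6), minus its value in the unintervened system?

do(Enzyme=-6) replaces the equation Enzyme <- 3·Dose - 2 with the constant Enzyme = -6.
Marker = -2·Enzyme - Dose + 5  [with Enzyme=-6, Dose=1]  = 16
Clearance = -3·Marker - 3·Dose - 3  [with Marker=16, Dose=1]  = -54
Without intervention: Enzyme = 3·Dose - 2  [with Dose=1]  = 1; Marker = -2·Enzyme - Dose + 5  [with Enzyme=1, Dose=1]  = 2; Clearance = -3·Marker - 3·Dose - 3  [with Marker=2, Dose=1]  = -12.
Change = -54 − (-12) = -42.

-42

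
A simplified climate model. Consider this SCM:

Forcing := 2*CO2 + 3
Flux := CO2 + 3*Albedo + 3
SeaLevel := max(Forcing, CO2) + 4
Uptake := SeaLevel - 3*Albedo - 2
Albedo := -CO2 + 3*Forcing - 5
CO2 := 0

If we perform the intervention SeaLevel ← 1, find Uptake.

-13

Under do(SeaLevel=1), the mechanism SeaLevel := max(Forcing, CO2) + 4 is discarded; SeaLevel is fixed at 1.
Forcing = 2*CO2 + 3  [with CO2=0]  = 3
Albedo = -CO2 + 3*Forcing - 5  [with CO2=0, Forcing=3]  = 4
Uptake = SeaLevel - 3*Albedo - 2  [with SeaLevel=1, Albedo=4]  = -13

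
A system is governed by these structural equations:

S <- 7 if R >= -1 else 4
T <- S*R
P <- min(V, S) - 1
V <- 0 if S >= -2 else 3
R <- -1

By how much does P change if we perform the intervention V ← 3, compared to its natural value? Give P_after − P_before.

Intervening sets V = 3 and removes its equation (V <- 0 if S >= -2 else 3).
S = 7 if R >= -1 else 4  [with R=-1]  = 7
P = min(V, S) - 1  [with V=3, S=7]  = 2
Without intervention: S = 7 if R >= -1 else 4  [with R=-1]  = 7; V = 0 if S >= -2 else 3  [with S=7]  = 0; P = min(V, S) - 1  [with V=0, S=7]  = -1.
Change = 2 − (-1) = 3.

3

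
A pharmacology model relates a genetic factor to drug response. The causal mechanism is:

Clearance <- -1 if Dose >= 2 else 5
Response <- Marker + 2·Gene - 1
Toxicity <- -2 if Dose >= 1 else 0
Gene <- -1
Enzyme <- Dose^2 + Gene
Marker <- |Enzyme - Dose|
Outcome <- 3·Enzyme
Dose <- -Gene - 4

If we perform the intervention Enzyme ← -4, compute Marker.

The intervention breaks the incoming arrows to Enzyme: Enzyme <- Dose^2 + Gene no longer applies, and Enzyme = -4.
Dose = -Gene - 4  [with Gene=-1]  = -3
Marker = |Enzyme - Dose|  [with Enzyme=-4, Dose=-3]  = 1

1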